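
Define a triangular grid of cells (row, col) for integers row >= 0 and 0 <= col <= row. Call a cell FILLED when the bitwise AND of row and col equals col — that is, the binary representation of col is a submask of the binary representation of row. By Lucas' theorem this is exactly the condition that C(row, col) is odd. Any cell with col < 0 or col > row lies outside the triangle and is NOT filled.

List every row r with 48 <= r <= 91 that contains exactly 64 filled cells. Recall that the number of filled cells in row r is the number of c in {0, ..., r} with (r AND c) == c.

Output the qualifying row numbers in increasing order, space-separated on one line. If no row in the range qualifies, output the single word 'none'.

Row r has 2^popcount(r) filled cells, so we need popcount(r) = log2(64) = 6.
Scan r = 48..91 and keep those with exactly 6 one-bits:
r=48=110000 popcount=2 -> skip
r=49=110001 popcount=3 -> skip
r=50=110010 popcount=3 -> skip
r=51=110011 popcount=4 -> skip
r=52=110100 popcount=3 -> skip
r=53=110101 popcount=4 -> skip
r=54=110110 popcount=4 -> skip
r=55=110111 popcount=5 -> skip
r=56=111000 popcount=3 -> skip
r=57=111001 popcount=4 -> skip
r=58=111010 popcount=4 -> skip
r=59=111011 popcount=5 -> skip
r=60=111100 popcount=4 -> skip
r=61=111101 popcount=5 -> skip
r=62=111110 popcount=5 -> skip
r=63=111111 popcount=6 -> KEEP
r=64=1000000 popcount=1 -> skip
r=65=1000001 popcount=2 -> skip
r=66=1000010 popcount=2 -> skip
r=67=1000011 popcount=3 -> skip
r=68=1000100 popcount=2 -> skip
r=69=1000101 popcount=3 -> skip
r=70=1000110 popcount=3 -> skip
r=71=1000111 popcount=4 -> skip
r=72=1001000 popcount=2 -> skip
r=73=1001001 popcount=3 -> skip
r=74=1001010 popcount=3 -> skip
r=75=1001011 popcount=4 -> skip
r=76=1001100 popcount=3 -> skip
r=77=1001101 popcount=4 -> skip
r=78=1001110 popcount=4 -> skip
r=79=1001111 popcount=5 -> skip
r=80=1010000 popcount=2 -> skip
r=81=1010001 popcount=3 -> skip
r=82=1010010 popcount=3 -> skip
r=83=1010011 popcount=4 -> skip
r=84=1010100 popcount=3 -> skip
r=85=1010101 popcount=4 -> skip
r=86=1010110 popcount=4 -> skip
r=87=1010111 popcount=5 -> skip
r=88=1011000 popcount=3 -> skip
r=89=1011001 popcount=4 -> skip
r=90=1011010 popcount=4 -> skip
r=91=1011011 popcount=5 -> skip
Kept rows: 63

Answer: 63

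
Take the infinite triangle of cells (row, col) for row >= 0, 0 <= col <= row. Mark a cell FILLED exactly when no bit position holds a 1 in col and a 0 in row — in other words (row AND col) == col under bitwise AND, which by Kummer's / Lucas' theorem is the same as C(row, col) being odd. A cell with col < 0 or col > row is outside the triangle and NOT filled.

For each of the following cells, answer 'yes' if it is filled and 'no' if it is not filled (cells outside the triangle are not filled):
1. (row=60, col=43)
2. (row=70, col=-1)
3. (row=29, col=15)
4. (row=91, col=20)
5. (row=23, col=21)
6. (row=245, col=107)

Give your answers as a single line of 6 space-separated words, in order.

Answer: no no no no yes no

Derivation:
(60,43): row=0b111100, col=0b101011, row AND col = 0b101000 = 40; 40 != 43 -> empty
(70,-1): col outside [0, 70] -> not filled
(29,15): row=0b11101, col=0b1111, row AND col = 0b1101 = 13; 13 != 15 -> empty
(91,20): row=0b1011011, col=0b10100, row AND col = 0b10000 = 16; 16 != 20 -> empty
(23,21): row=0b10111, col=0b10101, row AND col = 0b10101 = 21; 21 == 21 -> filled
(245,107): row=0b11110101, col=0b1101011, row AND col = 0b1100001 = 97; 97 != 107 -> empty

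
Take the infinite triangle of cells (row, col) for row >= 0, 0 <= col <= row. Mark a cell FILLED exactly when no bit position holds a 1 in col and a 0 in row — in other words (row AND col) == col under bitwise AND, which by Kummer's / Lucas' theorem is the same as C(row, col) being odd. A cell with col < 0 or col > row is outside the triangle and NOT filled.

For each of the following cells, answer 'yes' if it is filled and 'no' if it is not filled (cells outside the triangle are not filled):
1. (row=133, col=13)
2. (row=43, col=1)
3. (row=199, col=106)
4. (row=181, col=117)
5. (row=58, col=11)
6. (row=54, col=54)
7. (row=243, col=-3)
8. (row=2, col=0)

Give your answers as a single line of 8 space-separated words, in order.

(133,13): row=0b10000101, col=0b1101, row AND col = 0b101 = 5; 5 != 13 -> empty
(43,1): row=0b101011, col=0b1, row AND col = 0b1 = 1; 1 == 1 -> filled
(199,106): row=0b11000111, col=0b1101010, row AND col = 0b1000010 = 66; 66 != 106 -> empty
(181,117): row=0b10110101, col=0b1110101, row AND col = 0b110101 = 53; 53 != 117 -> empty
(58,11): row=0b111010, col=0b1011, row AND col = 0b1010 = 10; 10 != 11 -> empty
(54,54): row=0b110110, col=0b110110, row AND col = 0b110110 = 54; 54 == 54 -> filled
(243,-3): col outside [0, 243] -> not filled
(2,0): row=0b10, col=0b0, row AND col = 0b0 = 0; 0 == 0 -> filled

Answer: no yes no no no yes no yes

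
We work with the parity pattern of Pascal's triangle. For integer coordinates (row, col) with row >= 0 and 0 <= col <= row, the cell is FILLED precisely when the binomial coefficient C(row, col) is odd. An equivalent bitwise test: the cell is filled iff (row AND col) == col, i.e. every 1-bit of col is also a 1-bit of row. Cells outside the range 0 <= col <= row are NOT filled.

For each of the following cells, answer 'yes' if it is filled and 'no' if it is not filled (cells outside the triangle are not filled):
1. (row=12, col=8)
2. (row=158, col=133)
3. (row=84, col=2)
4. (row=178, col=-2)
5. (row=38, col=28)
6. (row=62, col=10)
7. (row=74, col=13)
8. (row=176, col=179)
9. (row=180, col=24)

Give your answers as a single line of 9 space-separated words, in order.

Answer: yes no no no no yes no no no

Derivation:
(12,8): row=0b1100, col=0b1000, row AND col = 0b1000 = 8; 8 == 8 -> filled
(158,133): row=0b10011110, col=0b10000101, row AND col = 0b10000100 = 132; 132 != 133 -> empty
(84,2): row=0b1010100, col=0b10, row AND col = 0b0 = 0; 0 != 2 -> empty
(178,-2): col outside [0, 178] -> not filled
(38,28): row=0b100110, col=0b11100, row AND col = 0b100 = 4; 4 != 28 -> empty
(62,10): row=0b111110, col=0b1010, row AND col = 0b1010 = 10; 10 == 10 -> filled
(74,13): row=0b1001010, col=0b1101, row AND col = 0b1000 = 8; 8 != 13 -> empty
(176,179): col outside [0, 176] -> not filled
(180,24): row=0b10110100, col=0b11000, row AND col = 0b10000 = 16; 16 != 24 -> empty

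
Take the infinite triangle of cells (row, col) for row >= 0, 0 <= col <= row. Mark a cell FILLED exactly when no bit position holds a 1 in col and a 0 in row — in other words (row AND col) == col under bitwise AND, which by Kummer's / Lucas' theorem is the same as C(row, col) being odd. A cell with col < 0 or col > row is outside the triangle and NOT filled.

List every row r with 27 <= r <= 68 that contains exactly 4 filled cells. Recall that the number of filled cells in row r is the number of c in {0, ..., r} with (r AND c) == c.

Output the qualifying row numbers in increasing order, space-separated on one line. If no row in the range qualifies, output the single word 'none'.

Row r has 2^popcount(r) filled cells, so we need popcount(r) = log2(4) = 2.
Scan r = 27..68 and keep those with exactly 2 one-bits:
r=27=11011 popcount=4 -> skip
r=28=11100 popcount=3 -> skip
r=29=11101 popcount=4 -> skip
r=30=11110 popcount=4 -> skip
r=31=11111 popcount=5 -> skip
r=32=100000 popcount=1 -> skip
r=33=100001 popcount=2 -> KEEP
r=34=100010 popcount=2 -> KEEP
r=35=100011 popcount=3 -> skip
r=36=100100 popcount=2 -> KEEP
r=37=100101 popcount=3 -> skip
r=38=100110 popcount=3 -> skip
r=39=100111 popcount=4 -> skip
r=40=101000 popcount=2 -> KEEP
r=41=101001 popcount=3 -> skip
r=42=101010 popcount=3 -> skip
r=43=101011 popcount=4 -> skip
r=44=101100 popcount=3 -> skip
r=45=101101 popcount=4 -> skip
r=46=101110 popcount=4 -> skip
r=47=101111 popcount=5 -> skip
r=48=110000 popcount=2 -> KEEP
r=49=110001 popcount=3 -> skip
r=50=110010 popcount=3 -> skip
r=51=110011 popcount=4 -> skip
r=52=110100 popcount=3 -> skip
r=53=110101 popcount=4 -> skip
r=54=110110 popcount=4 -> skip
r=55=110111 popcount=5 -> skip
r=56=111000 popcount=3 -> skip
r=57=111001 popcount=4 -> skip
r=58=111010 popcount=4 -> skip
r=59=111011 popcount=5 -> skip
r=60=111100 popcount=4 -> skip
r=61=111101 popcount=5 -> skip
r=62=111110 popcount=5 -> skip
r=63=111111 popcount=6 -> skip
r=64=1000000 popcount=1 -> skip
r=65=1000001 popcount=2 -> KEEP
r=66=1000010 popcount=2 -> KEEP
r=67=1000011 popcount=3 -> skip
r=68=1000100 popcount=2 -> KEEP
Kept rows: 33 34 36 40 48 65 66 68

Answer: 33 34 36 40 48 65 66 68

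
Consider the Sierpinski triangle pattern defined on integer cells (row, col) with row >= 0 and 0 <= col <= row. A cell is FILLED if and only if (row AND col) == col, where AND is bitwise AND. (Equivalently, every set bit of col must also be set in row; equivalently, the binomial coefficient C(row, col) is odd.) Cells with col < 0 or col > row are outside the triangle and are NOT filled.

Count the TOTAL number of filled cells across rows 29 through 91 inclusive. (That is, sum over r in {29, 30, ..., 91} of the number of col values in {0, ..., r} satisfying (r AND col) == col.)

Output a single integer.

r29=11101 pc4: +16 =16
r30=11110 pc4: +16 =32
r31=11111 pc5: +32 =64
r32=100000 pc1: +2 =66
r33=100001 pc2: +4 =70
r34=100010 pc2: +4 =74
r35=100011 pc3: +8 =82
r36=100100 pc2: +4 =86
r37=100101 pc3: +8 =94
r38=100110 pc3: +8 =102
r39=100111 pc4: +16 =118
r40=101000 pc2: +4 =122
r41=101001 pc3: +8 =130
r42=101010 pc3: +8 =138
r43=101011 pc4: +16 =154
r44=101100 pc3: +8 =162
r45=101101 pc4: +16 =178
r46=101110 pc4: +16 =194
r47=101111 pc5: +32 =226
r48=110000 pc2: +4 =230
r49=110001 pc3: +8 =238
r50=110010 pc3: +8 =246
r51=110011 pc4: +16 =262
r52=110100 pc3: +8 =270
r53=110101 pc4: +16 =286
r54=110110 pc4: +16 =302
r55=110111 pc5: +32 =334
r56=111000 pc3: +8 =342
r57=111001 pc4: +16 =358
r58=111010 pc4: +16 =374
r59=111011 pc5: +32 =406
r60=111100 pc4: +16 =422
r61=111101 pc5: +32 =454
r62=111110 pc5: +32 =486
r63=111111 pc6: +64 =550
r64=1000000 pc1: +2 =552
r65=1000001 pc2: +4 =556
r66=1000010 pc2: +4 =560
r67=1000011 pc3: +8 =568
r68=1000100 pc2: +4 =572
r69=1000101 pc3: +8 =580
r70=1000110 pc3: +8 =588
r71=1000111 pc4: +16 =604
r72=1001000 pc2: +4 =608
r73=1001001 pc3: +8 =616
r74=1001010 pc3: +8 =624
r75=1001011 pc4: +16 =640
r76=1001100 pc3: +8 =648
r77=1001101 pc4: +16 =664
r78=1001110 pc4: +16 =680
r79=1001111 pc5: +32 =712
r80=1010000 pc2: +4 =716
r81=1010001 pc3: +8 =724
r82=1010010 pc3: +8 =732
r83=1010011 pc4: +16 =748
r84=1010100 pc3: +8 =756
r85=1010101 pc4: +16 =772
r86=1010110 pc4: +16 =788
r87=1010111 pc5: +32 =820
r88=1011000 pc3: +8 =828
r89=1011001 pc4: +16 =844
r90=1011010 pc4: +16 =860
r91=1011011 pc5: +32 =892

Answer: 892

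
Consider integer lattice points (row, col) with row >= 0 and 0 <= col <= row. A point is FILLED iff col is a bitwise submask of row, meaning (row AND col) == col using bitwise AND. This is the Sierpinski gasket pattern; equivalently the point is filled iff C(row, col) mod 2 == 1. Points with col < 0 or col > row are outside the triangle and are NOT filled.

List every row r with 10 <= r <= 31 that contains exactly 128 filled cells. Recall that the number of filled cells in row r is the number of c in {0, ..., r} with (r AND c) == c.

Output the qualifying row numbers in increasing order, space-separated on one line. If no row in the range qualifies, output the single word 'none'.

Row r has 2^popcount(r) filled cells, so we need popcount(r) = log2(128) = 7.
Scan r = 10..31 and keep those with exactly 7 one-bits:
r=10=1010 popcount=2 -> skip
r=11=1011 popcount=3 -> skip
r=12=1100 popcount=2 -> skip
r=13=1101 popcount=3 -> skip
r=14=1110 popcount=3 -> skip
r=15=1111 popcount=4 -> skip
r=16=10000 popcount=1 -> skip
r=17=10001 popcount=2 -> skip
r=18=10010 popcount=2 -> skip
r=19=10011 popcount=3 -> skip
r=20=10100 popcount=2 -> skip
r=21=10101 popcount=3 -> skip
r=22=10110 popcount=3 -> skip
r=23=10111 popcount=4 -> skip
r=24=11000 popcount=2 -> skip
r=25=11001 popcount=3 -> skip
r=26=11010 popcount=3 -> skip
r=27=11011 popcount=4 -> skip
r=28=11100 popcount=3 -> skip
r=29=11101 popcount=4 -> skip
r=30=11110 popcount=4 -> skip
r=31=11111 popcount=5 -> skip
Kept rows: none

Answer: none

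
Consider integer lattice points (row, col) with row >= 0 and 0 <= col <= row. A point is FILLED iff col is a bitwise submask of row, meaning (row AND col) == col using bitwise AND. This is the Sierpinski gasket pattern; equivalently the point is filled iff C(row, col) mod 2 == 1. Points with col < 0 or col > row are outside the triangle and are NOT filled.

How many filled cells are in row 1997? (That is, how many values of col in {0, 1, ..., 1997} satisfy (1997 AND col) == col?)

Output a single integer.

1997 in binary = 11111001101
popcount(1997) = number of 1-bits in 11111001101 = 8
A col c satisfies (1997 AND c) == c iff every set bit of c is also set in 1997; each of the 8 set bits of 1997 can independently be on or off in c.
count = 2^8 = 256

Answer: 256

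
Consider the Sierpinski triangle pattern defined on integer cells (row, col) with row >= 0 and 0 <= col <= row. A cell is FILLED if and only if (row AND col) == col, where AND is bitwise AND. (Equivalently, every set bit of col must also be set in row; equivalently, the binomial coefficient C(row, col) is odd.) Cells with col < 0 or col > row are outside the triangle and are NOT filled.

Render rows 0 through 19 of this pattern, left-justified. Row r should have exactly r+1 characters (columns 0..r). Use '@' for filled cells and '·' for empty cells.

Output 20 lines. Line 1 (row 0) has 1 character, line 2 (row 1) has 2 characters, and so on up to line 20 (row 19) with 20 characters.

Answer: @
@@
@·@
@@@@
@···@
@@··@@
@·@·@·@
@@@@@@@@
@·······@
@@······@@
@·@·····@·@
@@@@····@@@@
@···@···@···@
@@··@@··@@··@@
@·@·@·@·@·@·@·@
@@@@@@@@@@@@@@@@
@···············@
@@··············@@
@·@·············@·@
@@@@············@@@@

Derivation:
r0=0: @
r1=1: @@
r2=10: @·@
r3=11: @@@@
r4=100: @···@
r5=101: @@··@@
r6=110: @·@·@·@
r7=111: @@@@@@@@
r8=1000: @·······@
r9=1001: @@······@@
r10=1010: @·@·····@·@
r11=1011: @@@@····@@@@
r12=1100: @···@···@···@
r13=1101: @@··@@··@@··@@
r14=1110: @·@·@·@·@·@·@·@
r15=1111: @@@@@@@@@@@@@@@@
r16=10000: @···············@
r17=10001: @@··············@@
r18=10010: @·@·············@·@
r19=10011: @@@@············@@@@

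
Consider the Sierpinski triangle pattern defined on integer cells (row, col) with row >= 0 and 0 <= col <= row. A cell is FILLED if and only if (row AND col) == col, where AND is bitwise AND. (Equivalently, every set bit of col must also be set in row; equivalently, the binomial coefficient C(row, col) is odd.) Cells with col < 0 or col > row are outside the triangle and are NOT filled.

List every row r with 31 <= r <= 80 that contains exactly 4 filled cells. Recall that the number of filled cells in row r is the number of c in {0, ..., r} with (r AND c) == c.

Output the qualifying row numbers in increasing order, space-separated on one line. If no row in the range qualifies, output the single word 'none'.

Row r has 2^popcount(r) filled cells, so we need popcount(r) = log2(4) = 2.
Scan r = 31..80 and keep those with exactly 2 one-bits:
r=31=11111 popcount=5 -> skip
r=32=100000 popcount=1 -> skip
r=33=100001 popcount=2 -> KEEP
r=34=100010 popcount=2 -> KEEP
r=35=100011 popcount=3 -> skip
r=36=100100 popcount=2 -> KEEP
r=37=100101 popcount=3 -> skip
r=38=100110 popcount=3 -> skip
r=39=100111 popcount=4 -> skip
r=40=101000 popcount=2 -> KEEP
r=41=101001 popcount=3 -> skip
r=42=101010 popcount=3 -> skip
r=43=101011 popcount=4 -> skip
r=44=101100 popcount=3 -> skip
r=45=101101 popcount=4 -> skip
r=46=101110 popcount=4 -> skip
r=47=101111 popcount=5 -> skip
r=48=110000 popcount=2 -> KEEP
r=49=110001 popcount=3 -> skip
r=50=110010 popcount=3 -> skip
r=51=110011 popcount=4 -> skip
r=52=110100 popcount=3 -> skip
r=53=110101 popcount=4 -> skip
r=54=110110 popcount=4 -> skip
r=55=110111 popcount=5 -> skip
r=56=111000 popcount=3 -> skip
r=57=111001 popcount=4 -> skip
r=58=111010 popcount=4 -> skip
r=59=111011 popcount=5 -> skip
r=60=111100 popcount=4 -> skip
r=61=111101 popcount=5 -> skip
r=62=111110 popcount=5 -> skip
r=63=111111 popcount=6 -> skip
r=64=1000000 popcount=1 -> skip
r=65=1000001 popcount=2 -> KEEP
r=66=1000010 popcount=2 -> KEEP
r=67=1000011 popcount=3 -> skip
r=68=1000100 popcount=2 -> KEEP
r=69=1000101 popcount=3 -> skip
r=70=1000110 popcount=3 -> skip
r=71=1000111 popcount=4 -> skip
r=72=1001000 popcount=2 -> KEEP
r=73=1001001 popcount=3 -> skip
r=74=1001010 popcount=3 -> skip
r=75=1001011 popcount=4 -> skip
r=76=1001100 popcount=3 -> skip
r=77=1001101 popcount=4 -> skip
r=78=1001110 popcount=4 -> skip
r=79=1001111 popcount=5 -> skip
r=80=1010000 popcount=2 -> KEEP
Kept rows: 33 34 36 40 48 65 66 68 72 80

Answer: 33 34 36 40 48 65 66 68 72 80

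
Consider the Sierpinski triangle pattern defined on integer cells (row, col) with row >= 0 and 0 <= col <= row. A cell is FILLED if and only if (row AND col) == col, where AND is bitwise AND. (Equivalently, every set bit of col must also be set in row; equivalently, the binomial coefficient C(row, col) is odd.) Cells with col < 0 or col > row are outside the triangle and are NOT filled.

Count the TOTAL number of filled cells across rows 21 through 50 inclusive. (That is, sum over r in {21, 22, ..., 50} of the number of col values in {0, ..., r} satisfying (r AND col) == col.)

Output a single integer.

Answer: 322

Derivation:
r21=10101 pc3: +8 =8
r22=10110 pc3: +8 =16
r23=10111 pc4: +16 =32
r24=11000 pc2: +4 =36
r25=11001 pc3: +8 =44
r26=11010 pc3: +8 =52
r27=11011 pc4: +16 =68
r28=11100 pc3: +8 =76
r29=11101 pc4: +16 =92
r30=11110 pc4: +16 =108
r31=11111 pc5: +32 =140
r32=100000 pc1: +2 =142
r33=100001 pc2: +4 =146
r34=100010 pc2: +4 =150
r35=100011 pc3: +8 =158
r36=100100 pc2: +4 =162
r37=100101 pc3: +8 =170
r38=100110 pc3: +8 =178
r39=100111 pc4: +16 =194
r40=101000 pc2: +4 =198
r41=101001 pc3: +8 =206
r42=101010 pc3: +8 =214
r43=101011 pc4: +16 =230
r44=101100 pc3: +8 =238
r45=101101 pc4: +16 =254
r46=101110 pc4: +16 =270
r47=101111 pc5: +32 =302
r48=110000 pc2: +4 =306
r49=110001 pc3: +8 =314
r50=110010 pc3: +8 =322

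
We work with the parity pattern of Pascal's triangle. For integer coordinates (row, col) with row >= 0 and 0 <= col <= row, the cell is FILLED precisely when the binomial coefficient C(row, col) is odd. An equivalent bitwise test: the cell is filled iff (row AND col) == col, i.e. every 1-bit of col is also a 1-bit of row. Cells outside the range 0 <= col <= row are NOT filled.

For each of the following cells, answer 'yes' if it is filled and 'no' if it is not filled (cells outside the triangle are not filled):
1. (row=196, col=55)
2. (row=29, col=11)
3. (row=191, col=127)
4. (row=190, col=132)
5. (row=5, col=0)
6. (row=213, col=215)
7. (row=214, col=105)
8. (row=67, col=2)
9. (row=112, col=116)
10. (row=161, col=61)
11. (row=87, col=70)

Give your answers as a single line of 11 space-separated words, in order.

Answer: no no no yes yes no no yes no no yes

Derivation:
(196,55): row=0b11000100, col=0b110111, row AND col = 0b100 = 4; 4 != 55 -> empty
(29,11): row=0b11101, col=0b1011, row AND col = 0b1001 = 9; 9 != 11 -> empty
(191,127): row=0b10111111, col=0b1111111, row AND col = 0b111111 = 63; 63 != 127 -> empty
(190,132): row=0b10111110, col=0b10000100, row AND col = 0b10000100 = 132; 132 == 132 -> filled
(5,0): row=0b101, col=0b0, row AND col = 0b0 = 0; 0 == 0 -> filled
(213,215): col outside [0, 213] -> not filled
(214,105): row=0b11010110, col=0b1101001, row AND col = 0b1000000 = 64; 64 != 105 -> empty
(67,2): row=0b1000011, col=0b10, row AND col = 0b10 = 2; 2 == 2 -> filled
(112,116): col outside [0, 112] -> not filled
(161,61): row=0b10100001, col=0b111101, row AND col = 0b100001 = 33; 33 != 61 -> empty
(87,70): row=0b1010111, col=0b1000110, row AND col = 0b1000110 = 70; 70 == 70 -> filled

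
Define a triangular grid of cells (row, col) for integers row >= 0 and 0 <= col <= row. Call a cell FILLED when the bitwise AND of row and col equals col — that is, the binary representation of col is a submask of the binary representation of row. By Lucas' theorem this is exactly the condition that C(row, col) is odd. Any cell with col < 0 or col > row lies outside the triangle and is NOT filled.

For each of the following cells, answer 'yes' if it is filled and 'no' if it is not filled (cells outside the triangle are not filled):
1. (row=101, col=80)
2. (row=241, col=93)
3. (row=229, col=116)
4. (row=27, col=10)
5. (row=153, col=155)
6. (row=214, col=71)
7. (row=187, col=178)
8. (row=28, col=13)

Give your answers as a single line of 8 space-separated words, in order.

Answer: no no no yes no no yes no

Derivation:
(101,80): row=0b1100101, col=0b1010000, row AND col = 0b1000000 = 64; 64 != 80 -> empty
(241,93): row=0b11110001, col=0b1011101, row AND col = 0b1010001 = 81; 81 != 93 -> empty
(229,116): row=0b11100101, col=0b1110100, row AND col = 0b1100100 = 100; 100 != 116 -> empty
(27,10): row=0b11011, col=0b1010, row AND col = 0b1010 = 10; 10 == 10 -> filled
(153,155): col outside [0, 153] -> not filled
(214,71): row=0b11010110, col=0b1000111, row AND col = 0b1000110 = 70; 70 != 71 -> empty
(187,178): row=0b10111011, col=0b10110010, row AND col = 0b10110010 = 178; 178 == 178 -> filled
(28,13): row=0b11100, col=0b1101, row AND col = 0b1100 = 12; 12 != 13 -> empty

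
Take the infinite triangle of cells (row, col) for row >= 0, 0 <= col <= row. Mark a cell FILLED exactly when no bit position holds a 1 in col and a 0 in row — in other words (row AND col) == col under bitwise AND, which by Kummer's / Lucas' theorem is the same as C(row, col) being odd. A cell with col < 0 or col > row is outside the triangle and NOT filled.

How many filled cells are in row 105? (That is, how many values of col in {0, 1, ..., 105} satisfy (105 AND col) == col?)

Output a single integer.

105 in binary = 1101001
popcount(105) = number of 1-bits in 1101001 = 4
A col c satisfies (105 AND c) == c iff every set bit of c is also set in 105; each of the 4 set bits of 105 can independently be on or off in c.
count = 2^4 = 16

Answer: 16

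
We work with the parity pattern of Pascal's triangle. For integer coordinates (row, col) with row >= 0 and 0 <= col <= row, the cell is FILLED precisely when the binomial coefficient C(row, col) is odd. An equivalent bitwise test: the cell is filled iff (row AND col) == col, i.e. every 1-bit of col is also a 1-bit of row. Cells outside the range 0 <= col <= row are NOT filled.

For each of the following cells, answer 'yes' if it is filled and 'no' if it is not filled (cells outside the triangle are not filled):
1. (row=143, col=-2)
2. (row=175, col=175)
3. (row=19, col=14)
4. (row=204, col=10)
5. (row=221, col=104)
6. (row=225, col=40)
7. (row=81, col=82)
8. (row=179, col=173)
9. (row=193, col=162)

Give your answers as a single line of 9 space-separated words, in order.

(143,-2): col outside [0, 143] -> not filled
(175,175): row=0b10101111, col=0b10101111, row AND col = 0b10101111 = 175; 175 == 175 -> filled
(19,14): row=0b10011, col=0b1110, row AND col = 0b10 = 2; 2 != 14 -> empty
(204,10): row=0b11001100, col=0b1010, row AND col = 0b1000 = 8; 8 != 10 -> empty
(221,104): row=0b11011101, col=0b1101000, row AND col = 0b1001000 = 72; 72 != 104 -> empty
(225,40): row=0b11100001, col=0b101000, row AND col = 0b100000 = 32; 32 != 40 -> empty
(81,82): col outside [0, 81] -> not filled
(179,173): row=0b10110011, col=0b10101101, row AND col = 0b10100001 = 161; 161 != 173 -> empty
(193,162): row=0b11000001, col=0b10100010, row AND col = 0b10000000 = 128; 128 != 162 -> empty

Answer: no yes no no no no no no no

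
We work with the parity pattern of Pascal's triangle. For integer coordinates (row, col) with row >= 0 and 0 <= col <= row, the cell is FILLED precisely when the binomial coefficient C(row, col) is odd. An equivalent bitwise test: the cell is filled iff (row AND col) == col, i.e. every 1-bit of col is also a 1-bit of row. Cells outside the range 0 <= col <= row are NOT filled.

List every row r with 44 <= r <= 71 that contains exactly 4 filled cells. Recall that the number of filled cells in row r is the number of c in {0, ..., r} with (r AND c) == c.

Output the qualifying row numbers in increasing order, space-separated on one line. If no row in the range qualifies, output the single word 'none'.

Row r has 2^popcount(r) filled cells, so we need popcount(r) = log2(4) = 2.
Scan r = 44..71 and keep those with exactly 2 one-bits:
r=44=101100 popcount=3 -> skip
r=45=101101 popcount=4 -> skip
r=46=101110 popcount=4 -> skip
r=47=101111 popcount=5 -> skip
r=48=110000 popcount=2 -> KEEP
r=49=110001 popcount=3 -> skip
r=50=110010 popcount=3 -> skip
r=51=110011 popcount=4 -> skip
r=52=110100 popcount=3 -> skip
r=53=110101 popcount=4 -> skip
r=54=110110 popcount=4 -> skip
r=55=110111 popcount=5 -> skip
r=56=111000 popcount=3 -> skip
r=57=111001 popcount=4 -> skip
r=58=111010 popcount=4 -> skip
r=59=111011 popcount=5 -> skip
r=60=111100 popcount=4 -> skip
r=61=111101 popcount=5 -> skip
r=62=111110 popcount=5 -> skip
r=63=111111 popcount=6 -> skip
r=64=1000000 popcount=1 -> skip
r=65=1000001 popcount=2 -> KEEP
r=66=1000010 popcount=2 -> KEEP
r=67=1000011 popcount=3 -> skip
r=68=1000100 popcount=2 -> KEEP
r=69=1000101 popcount=3 -> skip
r=70=1000110 popcount=3 -> skip
r=71=1000111 popcount=4 -> skip
Kept rows: 48 65 66 68

Answer: 48 65 66 68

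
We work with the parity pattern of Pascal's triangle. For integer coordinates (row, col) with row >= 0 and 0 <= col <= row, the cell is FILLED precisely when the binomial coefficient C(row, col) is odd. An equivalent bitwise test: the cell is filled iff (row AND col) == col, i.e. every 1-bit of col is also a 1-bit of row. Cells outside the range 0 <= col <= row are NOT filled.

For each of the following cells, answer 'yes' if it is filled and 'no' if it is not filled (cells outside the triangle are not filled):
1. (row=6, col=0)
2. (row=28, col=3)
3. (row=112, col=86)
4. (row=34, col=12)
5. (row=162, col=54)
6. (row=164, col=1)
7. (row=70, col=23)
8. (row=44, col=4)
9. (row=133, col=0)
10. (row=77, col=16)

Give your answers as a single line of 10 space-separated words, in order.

Answer: yes no no no no no no yes yes no

Derivation:
(6,0): row=0b110, col=0b0, row AND col = 0b0 = 0; 0 == 0 -> filled
(28,3): row=0b11100, col=0b11, row AND col = 0b0 = 0; 0 != 3 -> empty
(112,86): row=0b1110000, col=0b1010110, row AND col = 0b1010000 = 80; 80 != 86 -> empty
(34,12): row=0b100010, col=0b1100, row AND col = 0b0 = 0; 0 != 12 -> empty
(162,54): row=0b10100010, col=0b110110, row AND col = 0b100010 = 34; 34 != 54 -> empty
(164,1): row=0b10100100, col=0b1, row AND col = 0b0 = 0; 0 != 1 -> empty
(70,23): row=0b1000110, col=0b10111, row AND col = 0b110 = 6; 6 != 23 -> empty
(44,4): row=0b101100, col=0b100, row AND col = 0b100 = 4; 4 == 4 -> filled
(133,0): row=0b10000101, col=0b0, row AND col = 0b0 = 0; 0 == 0 -> filled
(77,16): row=0b1001101, col=0b10000, row AND col = 0b0 = 0; 0 != 16 -> empty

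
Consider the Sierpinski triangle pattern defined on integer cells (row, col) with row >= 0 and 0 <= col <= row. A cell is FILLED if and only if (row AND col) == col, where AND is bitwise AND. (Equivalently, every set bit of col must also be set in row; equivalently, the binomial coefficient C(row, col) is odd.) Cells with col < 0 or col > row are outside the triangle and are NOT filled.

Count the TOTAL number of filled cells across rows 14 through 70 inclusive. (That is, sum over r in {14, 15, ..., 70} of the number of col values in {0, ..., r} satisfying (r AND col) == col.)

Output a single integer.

Answer: 710

Derivation:
r14=1110 pc3: +8 =8
r15=1111 pc4: +16 =24
r16=10000 pc1: +2 =26
r17=10001 pc2: +4 =30
r18=10010 pc2: +4 =34
r19=10011 pc3: +8 =42
r20=10100 pc2: +4 =46
r21=10101 pc3: +8 =54
r22=10110 pc3: +8 =62
r23=10111 pc4: +16 =78
r24=11000 pc2: +4 =82
r25=11001 pc3: +8 =90
r26=11010 pc3: +8 =98
r27=11011 pc4: +16 =114
r28=11100 pc3: +8 =122
r29=11101 pc4: +16 =138
r30=11110 pc4: +16 =154
r31=11111 pc5: +32 =186
r32=100000 pc1: +2 =188
r33=100001 pc2: +4 =192
r34=100010 pc2: +4 =196
r35=100011 pc3: +8 =204
r36=100100 pc2: +4 =208
r37=100101 pc3: +8 =216
r38=100110 pc3: +8 =224
r39=100111 pc4: +16 =240
r40=101000 pc2: +4 =244
r41=101001 pc3: +8 =252
r42=101010 pc3: +8 =260
r43=101011 pc4: +16 =276
r44=101100 pc3: +8 =284
r45=101101 pc4: +16 =300
r46=101110 pc4: +16 =316
r47=101111 pc5: +32 =348
r48=110000 pc2: +4 =352
r49=110001 pc3: +8 =360
r50=110010 pc3: +8 =368
r51=110011 pc4: +16 =384
r52=110100 pc3: +8 =392
r53=110101 pc4: +16 =408
r54=110110 pc4: +16 =424
r55=110111 pc5: +32 =456
r56=111000 pc3: +8 =464
r57=111001 pc4: +16 =480
r58=111010 pc4: +16 =496
r59=111011 pc5: +32 =528
r60=111100 pc4: +16 =544
r61=111101 pc5: +32 =576
r62=111110 pc5: +32 =608
r63=111111 pc6: +64 =672
r64=1000000 pc1: +2 =674
r65=1000001 pc2: +4 =678
r66=1000010 pc2: +4 =682
r67=1000011 pc3: +8 =690
r68=1000100 pc2: +4 =694
r69=1000101 pc3: +8 =702
r70=1000110 pc3: +8 =710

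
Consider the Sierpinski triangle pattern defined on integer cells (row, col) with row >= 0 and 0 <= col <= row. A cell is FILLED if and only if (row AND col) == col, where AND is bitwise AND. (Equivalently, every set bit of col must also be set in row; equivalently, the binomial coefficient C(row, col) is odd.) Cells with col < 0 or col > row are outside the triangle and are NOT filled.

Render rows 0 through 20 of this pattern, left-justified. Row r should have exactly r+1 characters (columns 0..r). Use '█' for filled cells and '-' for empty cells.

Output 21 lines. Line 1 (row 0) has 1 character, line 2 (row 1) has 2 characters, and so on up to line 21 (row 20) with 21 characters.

Answer: █
██
█-█
████
█---█
██--██
█-█-█-█
████████
█-------█
██------██
█-█-----█-█
████----████
█---█---█---█
██--██--██--██
█-█-█-█-█-█-█-█
████████████████
█---------------█
██--------------██
█-█-------------█-█
████------------████
█---█-----------█---█

Derivation:
r0=0: █
r1=1: ██
r2=10: █-█
r3=11: ████
r4=100: █---█
r5=101: ██--██
r6=110: █-█-█-█
r7=111: ████████
r8=1000: █-------█
r9=1001: ██------██
r10=1010: █-█-----█-█
r11=1011: ████----████
r12=1100: █---█---█---█
r13=1101: ██--██--██--██
r14=1110: █-█-█-█-█-█-█-█
r15=1111: ████████████████
r16=10000: █---------------█
r17=10001: ██--------------██
r18=10010: █-█-------------█-█
r19=10011: ████------------████
r20=10100: █---█-----------█---█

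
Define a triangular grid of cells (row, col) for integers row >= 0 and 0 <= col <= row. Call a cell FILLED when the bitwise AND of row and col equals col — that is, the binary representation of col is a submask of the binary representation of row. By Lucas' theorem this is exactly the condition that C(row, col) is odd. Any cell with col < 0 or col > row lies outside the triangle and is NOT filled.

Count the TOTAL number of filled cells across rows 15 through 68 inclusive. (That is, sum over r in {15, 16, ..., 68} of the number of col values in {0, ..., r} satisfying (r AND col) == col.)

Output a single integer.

r15=1111 pc4: +16 =16
r16=10000 pc1: +2 =18
r17=10001 pc2: +4 =22
r18=10010 pc2: +4 =26
r19=10011 pc3: +8 =34
r20=10100 pc2: +4 =38
r21=10101 pc3: +8 =46
r22=10110 pc3: +8 =54
r23=10111 pc4: +16 =70
r24=11000 pc2: +4 =74
r25=11001 pc3: +8 =82
r26=11010 pc3: +8 =90
r27=11011 pc4: +16 =106
r28=11100 pc3: +8 =114
r29=11101 pc4: +16 =130
r30=11110 pc4: +16 =146
r31=11111 pc5: +32 =178
r32=100000 pc1: +2 =180
r33=100001 pc2: +4 =184
r34=100010 pc2: +4 =188
r35=100011 pc3: +8 =196
r36=100100 pc2: +4 =200
r37=100101 pc3: +8 =208
r38=100110 pc3: +8 =216
r39=100111 pc4: +16 =232
r40=101000 pc2: +4 =236
r41=101001 pc3: +8 =244
r42=101010 pc3: +8 =252
r43=101011 pc4: +16 =268
r44=101100 pc3: +8 =276
r45=101101 pc4: +16 =292
r46=101110 pc4: +16 =308
r47=101111 pc5: +32 =340
r48=110000 pc2: +4 =344
r49=110001 pc3: +8 =352
r50=110010 pc3: +8 =360
r51=110011 pc4: +16 =376
r52=110100 pc3: +8 =384
r53=110101 pc4: +16 =400
r54=110110 pc4: +16 =416
r55=110111 pc5: +32 =448
r56=111000 pc3: +8 =456
r57=111001 pc4: +16 =472
r58=111010 pc4: +16 =488
r59=111011 pc5: +32 =520
r60=111100 pc4: +16 =536
r61=111101 pc5: +32 =568
r62=111110 pc5: +32 =600
r63=111111 pc6: +64 =664
r64=1000000 pc1: +2 =666
r65=1000001 pc2: +4 =670
r66=1000010 pc2: +4 =674
r67=1000011 pc3: +8 =682
r68=1000100 pc2: +4 =686

Answer: 686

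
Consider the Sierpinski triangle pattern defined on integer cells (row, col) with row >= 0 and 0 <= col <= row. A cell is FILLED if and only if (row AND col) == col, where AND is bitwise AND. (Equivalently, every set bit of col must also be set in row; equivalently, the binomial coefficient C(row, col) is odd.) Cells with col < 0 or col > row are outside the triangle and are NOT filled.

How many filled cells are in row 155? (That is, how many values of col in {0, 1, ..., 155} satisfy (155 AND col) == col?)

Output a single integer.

155 in binary = 10011011
popcount(155) = number of 1-bits in 10011011 = 5
A col c satisfies (155 AND c) == c iff every set bit of c is also set in 155; each of the 5 set bits of 155 can independently be on or off in c.
count = 2^5 = 32

Answer: 32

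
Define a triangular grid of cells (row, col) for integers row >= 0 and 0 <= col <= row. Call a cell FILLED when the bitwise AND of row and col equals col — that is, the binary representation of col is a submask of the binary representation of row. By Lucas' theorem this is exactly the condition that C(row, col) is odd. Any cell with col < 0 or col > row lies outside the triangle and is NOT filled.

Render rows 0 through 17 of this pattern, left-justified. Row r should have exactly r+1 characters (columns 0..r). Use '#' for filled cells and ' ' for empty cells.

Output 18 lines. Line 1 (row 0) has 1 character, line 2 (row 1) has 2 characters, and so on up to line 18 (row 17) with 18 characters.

r0=0: #
r1=1: ##
r2=10: # #
r3=11: ####
r4=100: #   #
r5=101: ##  ##
r6=110: # # # #
r7=111: ########
r8=1000: #       #
r9=1001: ##      ##
r10=1010: # #     # #
r11=1011: ####    ####
r12=1100: #   #   #   #
r13=1101: ##  ##  ##  ##
r14=1110: # # # # # # # #
r15=1111: ################
r16=10000: #               #
r17=10001: ##              ##

Answer: #
##
# #
####
#   #
##  ##
# # # #
########
#       #
##      ##
# #     # #
####    ####
#   #   #   #
##  ##  ##  ##
# # # # # # # #
################
#               #
##              ##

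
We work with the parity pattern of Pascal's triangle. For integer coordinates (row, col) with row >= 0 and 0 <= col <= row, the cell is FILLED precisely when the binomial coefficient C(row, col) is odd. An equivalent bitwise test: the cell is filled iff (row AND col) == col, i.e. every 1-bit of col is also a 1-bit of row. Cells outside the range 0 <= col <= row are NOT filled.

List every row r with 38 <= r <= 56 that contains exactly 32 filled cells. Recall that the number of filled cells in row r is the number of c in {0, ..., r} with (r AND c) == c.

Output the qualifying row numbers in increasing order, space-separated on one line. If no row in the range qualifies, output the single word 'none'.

Row r has 2^popcount(r) filled cells, so we need popcount(r) = log2(32) = 5.
Scan r = 38..56 and keep those with exactly 5 one-bits:
r=38=100110 popcount=3 -> skip
r=39=100111 popcount=4 -> skip
r=40=101000 popcount=2 -> skip
r=41=101001 popcount=3 -> skip
r=42=101010 popcount=3 -> skip
r=43=101011 popcount=4 -> skip
r=44=101100 popcount=3 -> skip
r=45=101101 popcount=4 -> skip
r=46=101110 popcount=4 -> skip
r=47=101111 popcount=5 -> KEEP
r=48=110000 popcount=2 -> skip
r=49=110001 popcount=3 -> skip
r=50=110010 popcount=3 -> skip
r=51=110011 popcount=4 -> skip
r=52=110100 popcount=3 -> skip
r=53=110101 popcount=4 -> skip
r=54=110110 popcount=4 -> skip
r=55=110111 popcount=5 -> KEEP
r=56=111000 popcount=3 -> skip
Kept rows: 47 55

Answer: 47 55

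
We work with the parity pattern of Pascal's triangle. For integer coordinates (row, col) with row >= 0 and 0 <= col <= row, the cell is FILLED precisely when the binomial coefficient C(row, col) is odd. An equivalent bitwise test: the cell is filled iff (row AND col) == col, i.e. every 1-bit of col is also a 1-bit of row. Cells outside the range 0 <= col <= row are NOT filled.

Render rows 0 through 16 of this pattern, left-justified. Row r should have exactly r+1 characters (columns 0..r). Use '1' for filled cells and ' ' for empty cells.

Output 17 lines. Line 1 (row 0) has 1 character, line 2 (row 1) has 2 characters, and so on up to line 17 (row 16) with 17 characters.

r0=0: 1
r1=1: 11
r2=10: 1 1
r3=11: 1111
r4=100: 1   1
r5=101: 11  11
r6=110: 1 1 1 1
r7=111: 11111111
r8=1000: 1       1
r9=1001: 11      11
r10=1010: 1 1     1 1
r11=1011: 1111    1111
r12=1100: 1   1   1   1
r13=1101: 11  11  11  11
r14=1110: 1 1 1 1 1 1 1 1
r15=1111: 1111111111111111
r16=10000: 1               1

Answer: 1
11
1 1
1111
1   1
11  11
1 1 1 1
11111111
1       1
11      11
1 1     1 1
1111    1111
1   1   1   1
11  11  11  11
1 1 1 1 1 1 1 1
1111111111111111
1               1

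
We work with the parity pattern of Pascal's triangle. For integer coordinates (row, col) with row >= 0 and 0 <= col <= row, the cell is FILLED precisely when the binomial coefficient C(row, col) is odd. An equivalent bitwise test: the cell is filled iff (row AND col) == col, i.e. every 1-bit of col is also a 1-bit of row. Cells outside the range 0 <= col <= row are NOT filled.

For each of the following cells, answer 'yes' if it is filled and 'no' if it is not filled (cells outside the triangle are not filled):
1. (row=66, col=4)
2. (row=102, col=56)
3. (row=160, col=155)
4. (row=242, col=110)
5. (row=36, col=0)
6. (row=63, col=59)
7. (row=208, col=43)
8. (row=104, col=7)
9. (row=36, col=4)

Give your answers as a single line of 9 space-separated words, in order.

(66,4): row=0b1000010, col=0b100, row AND col = 0b0 = 0; 0 != 4 -> empty
(102,56): row=0b1100110, col=0b111000, row AND col = 0b100000 = 32; 32 != 56 -> empty
(160,155): row=0b10100000, col=0b10011011, row AND col = 0b10000000 = 128; 128 != 155 -> empty
(242,110): row=0b11110010, col=0b1101110, row AND col = 0b1100010 = 98; 98 != 110 -> empty
(36,0): row=0b100100, col=0b0, row AND col = 0b0 = 0; 0 == 0 -> filled
(63,59): row=0b111111, col=0b111011, row AND col = 0b111011 = 59; 59 == 59 -> filled
(208,43): row=0b11010000, col=0b101011, row AND col = 0b0 = 0; 0 != 43 -> empty
(104,7): row=0b1101000, col=0b111, row AND col = 0b0 = 0; 0 != 7 -> empty
(36,4): row=0b100100, col=0b100, row AND col = 0b100 = 4; 4 == 4 -> filled

Answer: no no no no yes yes no no yes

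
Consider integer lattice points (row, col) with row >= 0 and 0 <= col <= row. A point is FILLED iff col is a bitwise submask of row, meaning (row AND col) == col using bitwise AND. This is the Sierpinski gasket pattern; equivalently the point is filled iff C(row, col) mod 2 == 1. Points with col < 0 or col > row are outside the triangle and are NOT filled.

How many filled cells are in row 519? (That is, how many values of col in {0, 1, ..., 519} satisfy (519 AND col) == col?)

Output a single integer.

519 in binary = 1000000111
popcount(519) = number of 1-bits in 1000000111 = 4
A col c satisfies (519 AND c) == c iff every set bit of c is also set in 519; each of the 4 set bits of 519 can independently be on or off in c.
count = 2^4 = 16

Answer: 16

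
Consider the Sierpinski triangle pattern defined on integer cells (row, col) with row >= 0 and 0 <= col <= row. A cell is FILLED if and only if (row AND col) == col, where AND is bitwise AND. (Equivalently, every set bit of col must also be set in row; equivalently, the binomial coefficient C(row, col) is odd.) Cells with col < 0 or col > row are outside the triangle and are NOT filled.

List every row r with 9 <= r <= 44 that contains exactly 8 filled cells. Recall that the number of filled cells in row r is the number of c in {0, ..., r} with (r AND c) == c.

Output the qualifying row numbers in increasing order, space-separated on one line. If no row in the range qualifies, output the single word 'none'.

Row r has 2^popcount(r) filled cells, so we need popcount(r) = log2(8) = 3.
Scan r = 9..44 and keep those with exactly 3 one-bits:
r=9=1001 popcount=2 -> skip
r=10=1010 popcount=2 -> skip
r=11=1011 popcount=3 -> KEEP
r=12=1100 popcount=2 -> skip
r=13=1101 popcount=3 -> KEEP
r=14=1110 popcount=3 -> KEEP
r=15=1111 popcount=4 -> skip
r=16=10000 popcount=1 -> skip
r=17=10001 popcount=2 -> skip
r=18=10010 popcount=2 -> skip
r=19=10011 popcount=3 -> KEEP
r=20=10100 popcount=2 -> skip
r=21=10101 popcount=3 -> KEEP
r=22=10110 popcount=3 -> KEEP
r=23=10111 popcount=4 -> skip
r=24=11000 popcount=2 -> skip
r=25=11001 popcount=3 -> KEEP
r=26=11010 popcount=3 -> KEEP
r=27=11011 popcount=4 -> skip
r=28=11100 popcount=3 -> KEEP
r=29=11101 popcount=4 -> skip
r=30=11110 popcount=4 -> skip
r=31=11111 popcount=5 -> skip
r=32=100000 popcount=1 -> skip
r=33=100001 popcount=2 -> skip
r=34=100010 popcount=2 -> skip
r=35=100011 popcount=3 -> KEEP
r=36=100100 popcount=2 -> skip
r=37=100101 popcount=3 -> KEEP
r=38=100110 popcount=3 -> KEEP
r=39=100111 popcount=4 -> skip
r=40=101000 popcount=2 -> skip
r=41=101001 popcount=3 -> KEEP
r=42=101010 popcount=3 -> KEEP
r=43=101011 popcount=4 -> skip
r=44=101100 popcount=3 -> KEEP
Kept rows: 11 13 14 19 21 22 25 26 28 35 37 38 41 42 44

Answer: 11 13 14 19 21 22 25 26 28 35 37 38 41 42 44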